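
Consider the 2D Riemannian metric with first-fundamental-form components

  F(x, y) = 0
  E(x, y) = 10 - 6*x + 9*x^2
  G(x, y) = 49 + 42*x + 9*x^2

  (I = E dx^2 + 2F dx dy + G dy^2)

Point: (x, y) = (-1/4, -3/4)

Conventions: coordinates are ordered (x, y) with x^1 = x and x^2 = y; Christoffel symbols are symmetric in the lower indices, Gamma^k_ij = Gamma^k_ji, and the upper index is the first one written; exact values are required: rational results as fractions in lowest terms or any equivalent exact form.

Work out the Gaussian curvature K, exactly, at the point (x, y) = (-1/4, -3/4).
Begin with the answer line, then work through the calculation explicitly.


Answer: K = -16128/931225

E = 193/16, F = 0, G = 625/16, EG - F^2 = 120625/256 at the point
E_x = -21/2, E_y = 0, F_x = 0, F_y = 0, G_x = 75/2, G_y = 0
E_yy = 0, F_xy = 0, G_xx = 18
Brioschi: K = (det M1 - det M2) / (EG - F^2)^2 with the standard first/second-derivative matrices M1, M2.
M1 = [[-E_yy/2 + F_xy - G_xx/2, E_x/2, F_x - E_y/2], [F_y - G_x/2, E, F], [G_y/2, F, G]] = [[-9, -21/4, 0], [-75/4, 193/16, 0], [0, 0, 625/16]]; det M1 = -129375/16
M2 = [[0, E_y/2, G_x/2], [E_y/2, E, F], [G_x/2, F, G]] = [[0, 0, 75/4], [0, 193/16, 0], [75/4, 0, 625/16]]; det M2 = -1085625/256
det M1 - det M2 = -984375/256; K = -984375/256 / (120625/256)^2 = -16128/931225


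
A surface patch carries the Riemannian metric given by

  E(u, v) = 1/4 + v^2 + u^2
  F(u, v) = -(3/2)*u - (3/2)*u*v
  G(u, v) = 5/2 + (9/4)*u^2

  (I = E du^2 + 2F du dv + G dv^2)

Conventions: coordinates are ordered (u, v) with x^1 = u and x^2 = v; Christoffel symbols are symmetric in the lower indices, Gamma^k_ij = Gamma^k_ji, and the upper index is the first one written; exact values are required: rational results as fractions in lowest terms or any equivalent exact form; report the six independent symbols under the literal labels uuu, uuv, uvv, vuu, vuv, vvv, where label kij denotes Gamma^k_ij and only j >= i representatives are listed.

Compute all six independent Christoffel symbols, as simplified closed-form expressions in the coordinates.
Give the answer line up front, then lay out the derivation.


Answer: Gamma_uuu = (36*u^3 - 60*u*v^2 - 96*u*v + 4*u)/(36*u^4 - 72*u^2*v + 13*u^2 + 40*v^2 + 10), Gamma_uuv = (90*u^2*v + 54*u^2 + 40*v)/(36*u^4 - 72*u^2*v + 13*u^2 + 40*v^2 + 10), Gamma_uvv = (-135*u^3 - 150*u)/(36*u^4 - 72*u^2*v + 13*u^2 + 40*v^2 + 10), Gamma_vuu = (-16*u^2*v - 40*v^3 - 24*v^2 - 10*v - 6)/(36*u^4 - 72*u^2*v + 13*u^2 + 40*v^2 + 10), Gamma_vuv = (36*u^3 + 60*u*v^2 + 24*u*v + 9*u)/(36*u^4 - 72*u^2*v + 13*u^2 + 40*v^2 + 10), Gamma_vvv = (-90*u^2*v - 90*u^2)/(36*u^4 - 72*u^2*v + 13*u^2 + 40*v^2 + 10)

E = 1/4 + v^2 + u^2; F = -(3/2)*u - (3/2)*u*v; G = 5/2 + (9/4)*u^2
Gamma^k_ij = (1/2) g^{kl} (d_i g_jl + d_j g_il - d_l g_ij), with g^inv = (1/(EG-F^2)) [[G, -F], [-F, E]]
first partials: E_u = 2*u, E_v = 2*v, F_u = -3/2 - (3/2)*v, F_v = -(3/2)*u, G_u = (9/2)*u, G_v = 0
D = EG - F^2 = 5/8 + (5/2)*v^2 + (13/16)*u^2 - (9/2)*u^2*v + (9/4)*u^4
expanded: Gamma^u_uu = (G E_u - 2F F_u + F E_v)/(2D), Gamma^u_uv = (G E_v - F G_u)/(2D), Gamma^u_vv = (2G F_v - G G_u - F G_v)/(2D), Gamma^v_uu = (2E F_u - E E_v - F E_u)/(2D), Gamma^v_uv = (E G_u - F E_v)/(2D), Gamma^v_vv = (E G_v - 2F F_v + F G_u)/(2D); substitute and cancel common factors


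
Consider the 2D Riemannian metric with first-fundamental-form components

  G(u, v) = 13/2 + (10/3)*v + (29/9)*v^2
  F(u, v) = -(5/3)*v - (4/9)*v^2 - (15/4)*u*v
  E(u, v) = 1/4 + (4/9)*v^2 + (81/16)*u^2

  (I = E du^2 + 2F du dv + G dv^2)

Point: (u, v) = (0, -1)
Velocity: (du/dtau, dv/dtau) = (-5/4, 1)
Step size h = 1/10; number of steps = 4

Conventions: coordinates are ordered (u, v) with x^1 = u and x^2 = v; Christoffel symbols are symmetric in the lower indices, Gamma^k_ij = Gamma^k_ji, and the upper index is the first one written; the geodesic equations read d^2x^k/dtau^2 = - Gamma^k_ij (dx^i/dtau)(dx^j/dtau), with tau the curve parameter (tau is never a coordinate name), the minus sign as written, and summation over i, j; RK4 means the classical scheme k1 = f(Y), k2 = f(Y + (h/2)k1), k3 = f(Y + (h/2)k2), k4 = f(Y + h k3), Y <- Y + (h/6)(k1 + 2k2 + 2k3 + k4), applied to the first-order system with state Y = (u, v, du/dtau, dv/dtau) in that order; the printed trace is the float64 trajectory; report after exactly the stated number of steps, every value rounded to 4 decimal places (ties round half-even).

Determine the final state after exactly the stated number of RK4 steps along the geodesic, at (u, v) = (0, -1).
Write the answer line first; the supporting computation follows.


Answer: u = -0.4087, v = -0.6564, du/dtau = -0.8469, dv/dtau = 0.7678

f(Y) = (du/dtau, dv/dtau, -Gamma^u_ij Y'^i Y'^j, -Gamma^v_ij Y'^i Y'^j) with the Gammas evaluated at the stage position; h = 0.100000; intermediate values shown to 6 dp
step 0: u = 0.0000, v = -1.0000, du/dtau = -1.2500, dv/dtau = 1.0000
step 1:
  k1: at (u, v) = (0.000000, -1.000000), (du/dtau, dv/dtau) = (-1.250000, 1.000000); Gamma_uuu = -1.742003, Gamma_uuv = -0.964866, Gamma_uvv = -1.042475, Gamma_vuu = 0.989775, Gamma_vuv = 0.184583, Gamma_vvv = -0.044048; k1 = (-1.250000, 1.000000, 1.352189, -1.041017)
  k2: at (u, v) = (-0.062500, -0.950000), (du/dtau, dv/dtau) = (-1.182391, 0.947949); Gamma_uuu = -1.775118, Gamma_uuv = -0.806752, Gamma_uvv = -0.713585, Gamma_vuu = 0.911346, Gamma_vuv = 0.124032, Gamma_vvv = -0.113711; k2 = (-1.182391, 0.947949, 1.314442, -0.893882)
  k3: at (u, v) = (-0.059120, -0.952603), (du/dtau, dv/dtau) = (-1.184278, 0.955306); Gamma_uuu = -1.774153, Gamma_uuv = -0.815061, Gamma_uvv = -0.731038, Gamma_vuu = 0.915745, Gamma_vuv = 0.126938, Gamma_vvv = -0.110649; k3 = (-1.184278, 0.955306, 1.311192, -0.896145)
  k4: at (u, v) = (-0.118428, -0.904469), (du/dtau, dv/dtau) = (-1.118881, 0.910385); Gamma_uuu = -1.781940, Gamma_uuv = -0.676066, Gamma_uvv = -0.449551, Gamma_vuu = 0.835844, Gamma_vuv = 0.081973, Gamma_vvv = -0.149334; k4 = (-1.118881, 0.910385, 1.226089, -0.755622)
  Y <- Y + (h/6)(k1 + 2k2 + 2k3 + k4): u = -0.1184, v = -0.9047, du/dtau = -1.1195, dv/dtau = 0.9104
step 2:
  k1: at (u, v) = (-0.118370, -0.904718), (du/dtau, dv/dtau) = (-1.119508, 0.910388); Gamma_uuu = -1.781694, Gamma_uuv = -0.676175, Gamma_uvv = -0.449249, Gamma_vuu = 0.835987, Gamma_vuv = 0.082011, Gamma_vvv = -0.149464; k1 = (-1.119508, 0.910388, 1.227035, -0.756694)
  k2: at (u, v) = (-0.174346, -0.859199), (du/dtau, dv/dtau) = (-1.058156, 0.872554); Gamma_uuu = -1.767606, Gamma_uuv = -0.559010, Gamma_uvv = -0.219316, Gamma_vuu = 0.758503, Gamma_vuv = 0.050388, Gamma_vvv = -0.163426; k2 = (-1.058156, 0.872554, 1.113888, -0.631820)
  k3: at (u, v) = (-0.171278, -0.861091), (du/dtau, dv/dtau) = (-1.063813, 0.878797); Gamma_uuu = -1.769660, Gamma_uuv = -0.565017, Gamma_uvv = -0.232158, Gamma_vuu = 0.762530, Gamma_vuv = 0.051868, Gamma_vvv = -0.162768; k3 = (-1.063813, 0.878797, 1.125573, -0.640270)
  k4: at (u, v) = (-0.224752, -0.816839), (du/dtau, dv/dtau) = (-1.006950, 0.846361); Gamma_uuu = -1.741326, Gamma_uuv = -0.466413, Gamma_uvv = -0.046846, Gamma_vuu = 0.688633, Gamma_vuv = 0.029620, Gamma_vvv = -0.159897; k4 = (-1.006950, 0.846361, 1.004177, -0.533213)
  Y <- Y + (h/6)(k1 + 2k2 + 2k3 + k4): u = -0.2245, v = -0.8171, du/dtau = -1.0077, dv/dtau = 0.8465
step 3:
  k1: at (u, v) = (-0.224544, -0.817061), (du/dtau, dv/dtau) = (-1.007672, 0.846487); Gamma_uuu = -1.741400, Gamma_uuv = -0.466776, Gamma_uvv = -0.047428, Gamma_vuu = 0.688938, Gamma_vuv = 0.029693, Gamma_vvv = -0.159964; k1 = (-1.007672, 0.846487, 1.005903, -0.534275)
  k2: at (u, v) = (-0.274927, -0.774737), (du/dtau, dv/dtau) = (-0.957377, 0.819773); Gamma_uuu = -1.703343, Gamma_uuv = -0.386579, Gamma_uvv = 0.095398, Gamma_vuu = 0.621043, Gamma_vuv = 0.014913, Gamma_vvv = -0.145472; k2 = (-0.957377, 0.819773, 0.890324, -0.448061)
  k3: at (u, v) = (-0.272412, -0.776072), (du/dtau, dv/dtau) = (-0.963156, 0.824084); Gamma_uuu = -1.706431, Gamma_uuv = -0.390142, Gamma_uvv = 0.088130, Gamma_vuu = 0.623996, Gamma_vuv = 0.015527, Gamma_vvv = -0.145981; k3 = (-0.963156, 0.824084, 0.903826, -0.455076)
  k4: at (u, v) = (-0.320859, -0.734652), (du/dtau, dv/dtau) = (-0.917289, 0.800979); Gamma_uuu = -1.662405, Gamma_uuv = -0.323500, Gamma_uvv = 0.199889, Gamma_vuu = 0.561064, Gamma_vuv = 0.005620, Gamma_vvv = -0.124460; k4 = (-0.917289, 0.800979, 0.795168, -0.383982)
  Y <- Y + (h/6)(k1 + 2k2 + 2k3 + k4): u = -0.3206, v = -0.7348, du/dtau = -0.9178, dv/dtau = 0.8011
step 4:
  k1: at (u, v) = (-0.320644, -0.734808), (du/dtau, dv/dtau) = (-0.917849, 0.801078); Gamma_uuu = -1.662648, Gamma_uuv = -0.323766, Gamma_uvv = 0.199424, Gamma_vuu = 0.561321, Gamma_vuv = 0.005656, Gamma_vvv = -0.124554; k1 = (-0.917849, 0.801078, 0.796607, -0.384636)
  k2: at (u, v) = (-0.366536, -0.694754), (du/dtau, dv/dtau) = (-0.878019, 0.781846); Gamma_uuu = -1.615984, Gamma_uuv = -0.269760, Gamma_uvv = 0.283278, Gamma_vuu = 0.504479, Gamma_vuv = -0.000543, Gamma_vvv = -0.099088; k2 = (-0.878019, 0.781846, 0.702258, -0.329086)
  k3: at (u, v) = (-0.364545, -0.695716), (du/dtau, dv/dtau) = (-0.882736, 0.784624); Gamma_uuu = -1.618900, Gamma_uuv = -0.271739, Gamma_uvv = 0.279574, Gamma_vuu = 0.506456, Gamma_vuv = -0.000316, Gamma_vvv = -0.099854; k3 = (-0.882736, 0.784624, 0.712948, -0.333606)
  k4: at (u, v) = (-0.408918, -0.656345), (du/dtau, dv/dtau) = (-0.846554, 0.767718); Gamma_uuu = -1.570590, Gamma_uuv = -0.226820, Gamma_uvv = 0.343690, Gamma_vuu = 0.454299, Gamma_vuv = -0.004139, Gamma_vvv = -0.072360; k4 = (-0.846554, 0.767718, 0.628175, -0.288307)
  Y <- Y + (h/6)(k1 + 2k2 + 2k3 + k4): u = -0.4087, v = -0.6564, du/dtau = -0.8469, dv/dtau = 0.7678


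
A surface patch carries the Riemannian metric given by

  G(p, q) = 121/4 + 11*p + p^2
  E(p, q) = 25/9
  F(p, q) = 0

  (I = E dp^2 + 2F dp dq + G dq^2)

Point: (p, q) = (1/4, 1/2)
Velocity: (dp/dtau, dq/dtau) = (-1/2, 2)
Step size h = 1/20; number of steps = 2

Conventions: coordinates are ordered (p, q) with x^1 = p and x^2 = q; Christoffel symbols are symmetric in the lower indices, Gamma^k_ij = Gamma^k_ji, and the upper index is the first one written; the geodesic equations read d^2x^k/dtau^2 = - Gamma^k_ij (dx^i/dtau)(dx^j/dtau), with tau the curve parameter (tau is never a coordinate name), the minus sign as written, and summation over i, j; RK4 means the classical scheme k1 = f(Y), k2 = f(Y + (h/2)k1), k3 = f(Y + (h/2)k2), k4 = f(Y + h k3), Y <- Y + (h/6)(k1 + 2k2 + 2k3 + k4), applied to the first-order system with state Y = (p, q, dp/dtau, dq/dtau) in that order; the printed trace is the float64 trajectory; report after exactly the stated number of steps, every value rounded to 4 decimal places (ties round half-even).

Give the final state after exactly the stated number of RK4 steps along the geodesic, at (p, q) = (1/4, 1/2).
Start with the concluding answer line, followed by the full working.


Answer: p = 0.2416, q = 0.7008, dp/dtau = 0.3328, dq/dtau = 2.0058

f(Y) = (dp/dtau, dq/dtau, -Gamma^p_ij Y'^i Y'^j, -Gamma^q_ij Y'^i Y'^j) with the Gammas evaluated at the stage position; h = 0.050000; intermediate values shown to 6 dp
step 0: p = 0.2500, q = 0.5000, dp/dtau = -0.5000, dq/dtau = 2.0000
step 1:
  k1: at (p, q) = (0.250000, 0.500000), (dp/dtau, dq/dtau) = (-0.500000, 2.000000); Gamma_ppp = 0.000000, Gamma_ppq = 0.000000, Gamma_pqq = -2.070000, Gamma_qpp = 0.000000, Gamma_qpq = 0.173913, Gamma_qqq = 0.000000; k1 = (-0.500000, 2.000000, 8.280000, 0.347826)
  k2: at (p, q) = (0.237500, 0.550000), (dp/dtau, dq/dtau) = (-0.293000, 2.008696); Gamma_ppp = 0.000000, Gamma_ppq = 0.000000, Gamma_pqq = -2.065500, Gamma_qpp = 0.000000, Gamma_qpq = 0.174292, Gamma_qqq = 0.000000; k2 = (-0.293000, 2.008696, 8.334000, 0.205158)
  k3: at (p, q) = (0.242675, 0.550217), (dp/dtau, dq/dtau) = (-0.291650, 2.005129); Gamma_ppp = 0.000000, Gamma_ppq = 0.000000, Gamma_pqq = -2.067363, Gamma_qpp = 0.000000, Gamma_qpq = 0.174135, Gamma_qqq = 0.000000; k3 = (-0.291650, 2.005129, 8.311920, 0.203667)
  k4: at (p, q) = (0.235417, 0.600256), (dp/dtau, dq/dtau) = (-0.084404, 2.010183); Gamma_ppp = 0.000000, Gamma_ppq = 0.000000, Gamma_pqq = -2.064750, Gamma_qpp = 0.000000, Gamma_qpq = 0.174355, Gamma_qqq = 0.000000; k4 = (-0.084404, 2.010183, 8.343319, 0.059165)
  Y <- Y + (h/6)(k1 + 2k2 + 2k3 + k4): p = 0.2354, q = 0.6003, dp/dtau = -0.0840, dq/dtau = 2.0102
step 2:
  k1: at (p, q) = (0.235386, 0.600315), (dp/dtau, dq/dtau) = (-0.084040, 2.010205); Gamma_ppp = 0.000000, Gamma_ppq = 0.000000, Gamma_pqq = -2.064739, Gamma_qpp = 0.000000, Gamma_qpq = 0.174356, Gamma_qqq = 0.000000; k1 = (-0.084040, 2.010205, 8.343456, 0.058911)
  k2: at (p, q) = (0.233285, 0.650570), (dp/dtau, dq/dtau) = (0.124546, 2.011678); Gamma_ppp = 0.000000, Gamma_ppq = 0.000000, Gamma_pqq = -2.063983, Gamma_qpp = 0.000000, Gamma_qpq = 0.174420, Gamma_qqq = 0.000000; k2 = (0.124546, 2.011678, 8.352625, -0.087401)
  k3: at (p, q) = (0.238499, 0.650607), (dp/dtau, dq/dtau) = (0.124775, 2.008020); Gamma_ppp = 0.000000, Gamma_ppq = 0.000000, Gamma_pqq = -2.065860, Gamma_qpp = 0.000000, Gamma_qpq = 0.174262, Gamma_qqq = 0.000000; k3 = (0.124775, 2.008020, 8.329848, -0.087323)
  k4: at (p, q) = (0.241625, 0.700716), (dp/dtau, dq/dtau) = (0.332452, 2.005839); Gamma_ppp = 0.000000, Gamma_ppq = 0.000000, Gamma_pqq = -2.066985, Gamma_qpp = 0.000000, Gamma_qpq = 0.174167, Gamma_qqq = 0.000000; k4 = (0.332452, 2.005839, 8.316288, -0.232285)
  Y <- Y + (h/6)(k1 + 2k2 + 2k3 + k4): p = 0.2416, q = 0.7008, dp/dtau = 0.3328, dq/dtau = 2.0058


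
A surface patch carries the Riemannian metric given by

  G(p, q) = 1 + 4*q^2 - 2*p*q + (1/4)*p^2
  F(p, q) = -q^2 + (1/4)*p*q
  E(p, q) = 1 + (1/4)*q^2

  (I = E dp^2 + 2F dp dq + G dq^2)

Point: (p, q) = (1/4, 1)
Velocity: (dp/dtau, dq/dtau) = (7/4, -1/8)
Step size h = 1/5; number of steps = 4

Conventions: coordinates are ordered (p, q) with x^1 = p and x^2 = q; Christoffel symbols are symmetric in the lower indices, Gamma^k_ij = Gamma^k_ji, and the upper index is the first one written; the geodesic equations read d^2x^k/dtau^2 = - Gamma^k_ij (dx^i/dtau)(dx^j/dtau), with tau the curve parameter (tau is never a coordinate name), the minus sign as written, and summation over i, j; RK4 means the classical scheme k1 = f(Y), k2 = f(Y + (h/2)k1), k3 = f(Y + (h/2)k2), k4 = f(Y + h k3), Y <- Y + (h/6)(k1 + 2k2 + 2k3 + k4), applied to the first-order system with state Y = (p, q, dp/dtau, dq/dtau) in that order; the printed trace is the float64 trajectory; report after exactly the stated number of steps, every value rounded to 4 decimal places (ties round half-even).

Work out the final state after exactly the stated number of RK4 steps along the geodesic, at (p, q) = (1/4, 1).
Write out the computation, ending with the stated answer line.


f(Y) = (dp/dtau, dq/dtau, -Gamma^p_ij Y'^i Y'^j, -Gamma^q_ij Y'^i Y'^j) with the Gammas evaluated at the stage position; h = 0.200000; intermediate values shown to 6 dp
step 0: p = 0.2500, q = 1.0000, dp/dtau = 1.7500, dq/dtau = -0.1250
step 1:
  k1: at (p, q) = (0.250000, 1.000000), (dp/dtau, dq/dtau) = (1.750000, -0.125000); Gamma_ppp = 0.000000, Gamma_ppq = 0.052459, Gamma_pqq = -0.209836, Gamma_qpp = 0.000000, Gamma_qpq = -0.196721, Gamma_qqq = 0.786885; k1 = (1.750000, -0.125000, 0.026230, -0.098361)
  k2: at (p, q) = (0.425000, 0.987500), (dp/dtau, dq/dtau) = (1.752623, -0.134836); Gamma_ppp = 0.000000, Gamma_ppq = 0.056750, Gamma_pqq = -0.227001, Gamma_qpp = 0.000000, Gamma_qpq = -0.202577, Gamma_qqq = 0.810308; k2 = (1.752623, -0.134836, 0.030949, -0.110477)
  k3: at (p, q) = (0.425262, 0.986516), (dp/dtau, dq/dtau) = (1.753095, -0.136048); Gamma_ppp = 0.000000, Gamma_ppq = 0.056797, Gamma_pqq = -0.227187, Gamma_qpp = 0.000000, Gamma_qpq = -0.202703, Gamma_qqq = 0.810812; k3 = (1.753095, -0.136048, 0.031298, -0.111698)
  k4: at (p, q) = (0.600619, 0.972790), (dp/dtau, dq/dtau) = (1.756260, -0.147340); Gamma_ppp = 0.000000, Gamma_ppq = 0.061671, Gamma_pqq = -0.246682, Gamma_qpp = 0.000000, Gamma_qpq = -0.208606, Gamma_qqq = 0.834422; k4 = (1.756260, -0.147340, 0.037272, -0.126075)
  Y <- Y + (h/6)(k1 + 2k2 + 2k3 + k4): p = 0.6006, q = 0.9729, dp/dtau = 1.7563, dq/dtau = -0.1473
step 2:
  k1: at (p, q) = (0.600590, 0.972863), (dp/dtau, dq/dtau) = (1.756266, -0.147293); Gamma_ppp = 0.000000, Gamma_ppq = 0.061666, Gamma_pqq = -0.246665, Gamma_qpp = 0.000000, Gamma_qpq = -0.208596, Gamma_qqq = 0.834385; k1 = (1.756266, -0.147293, 0.037256, -0.126024)
  k2: at (p, q) = (0.776216, 0.958134), (dp/dtau, dq/dtau) = (1.759992, -0.159895); Gamma_ppp = 0.000000, Gamma_ppq = 0.067195, Gamma_pqq = -0.268778, Gamma_qpp = 0.000000, Gamma_qpq = -0.214342, Gamma_qqq = 0.857366; k2 = (1.759992, -0.159895, 0.044691, -0.142557)
  k3: at (p, q) = (0.776589, 0.956874), (dp/dtau, dq/dtau) = (1.760736, -0.161549); Gamma_ppp = 0.000000, Gamma_ppq = 0.067274, Gamma_pqq = -0.269094, Gamma_qpp = 0.000000, Gamma_qpq = -0.214496, Gamma_qqq = 0.857982; k3 = (1.760736, -0.161549, 0.045294, -0.144416)
  k4: at (p, q) = (0.952737, 0.940553), (dp/dtau, dq/dtau) = (1.765325, -0.176176); Gamma_ppp = 0.000000, Gamma_ppq = 0.073608, Gamma_pqq = -0.294434, Gamma_qpp = 0.000000, Gamma_qpq = -0.219872, Gamma_qqq = 0.879487; k4 = (1.765325, -0.176176, 0.054924, -0.164061)
  Y <- Y + (h/6)(k1 + 2k2 + 2k3 + k4): p = 0.9527, q = 0.9407, dp/dtau = 1.7653, dq/dtau = -0.1761
step 3:
  k1: at (p, q) = (0.952691, 0.940651), (dp/dtau, dq/dtau) = (1.765338, -0.176094); Gamma_ppp = 0.000000, Gamma_ppq = 0.073601, Gamma_pqq = -0.294403, Gamma_qpp = 0.000000, Gamma_qpq = -0.219860, Gamma_qqq = 0.879442; k1 = (1.765338, -0.176094, 0.054889, -0.163965)
  k2: at (p, q) = (1.129225, 0.923042), (dp/dtau, dq/dtau) = (1.770827, -0.192490); Gamma_ppp = 0.000000, Gamma_ppq = 0.080822, Gamma_pqq = -0.323288, Gamma_qpp = 0.000000, Gamma_qpq = -0.224412, Gamma_qqq = 0.897650; k2 = (1.770827, -0.192490, 0.067078, -0.186250)
  k3: at (p, q) = (1.129774, 0.921402), (dp/dtau, dq/dtau) = (1.772046, -0.194719); Gamma_ppp = 0.000000, Gamma_ppq = 0.080958, Gamma_pqq = -0.323831, Gamma_qpp = 0.000000, Gamma_qpq = -0.224565, Gamma_qqq = 0.898260; k3 = (1.772046, -0.194719, 0.068147, -0.189031)
  k4: at (p, q) = (1.307101, 0.901707), (dp/dtau, dq/dtau) = (1.778968, -0.213900); Gamma_ppp = 0.000000, Gamma_ppq = 0.089262, Gamma_pqq = -0.357047, Gamma_qpp = 0.000000, Gamma_qpq = -0.227655, Gamma_qqq = 0.910619; k4 = (1.778968, -0.213900, 0.084268, -0.214919)
  Y <- Y + (h/6)(k1 + 2k2 + 2k3 + k4): p = 1.3070, q = 0.9018, dp/dtau = 1.7790, dq/dtau = -0.2137
step 4:
  k1: at (p, q) = (1.307026, 0.901837), (dp/dtau, dq/dtau) = (1.778992, -0.213742); Gamma_ppp = 0.000000, Gamma_ppq = 0.089248, Gamma_pqq = -0.356994, Gamma_qpp = 0.000000, Gamma_qpq = -0.227647, Gamma_qqq = 0.910587; k1 = (1.778992, -0.213742, 0.084182, -0.214724)
  k2: at (p, q) = (1.484926, 0.880463), (dp/dtau, dq/dtau) = (1.787410, -0.235214); Gamma_ppp = 0.000000, Gamma_ppq = 0.098659, Gamma_pqq = -0.394637, Gamma_qpp = 0.000000, Gamma_qpq = -0.228245, Gamma_qqq = 0.912981; k2 = (1.787410, -0.235214, 0.104791, -0.242431)
  k3: at (p, q) = (1.485767, 0.878316), (dp/dtau, dq/dtau) = (1.789471, -0.237985); Gamma_ppp = 0.000000, Gamma_ppq = 0.098885, Gamma_pqq = -0.395541, Gamma_qpp = 0.000000, Gamma_qpq = -0.228266, Gamma_qqq = 0.913062; k3 = (1.789471, -0.237985, 0.106626, -0.246135)
  k4: at (p, q) = (1.664921, 0.854240), (dp/dtau, dq/dtau) = (1.800317, -0.262969); Gamma_ppp = 0.000000, Gamma_ppq = 0.109527, Gamma_pqq = -0.438107, Gamma_qpp = 0.000000, Gamma_qpq = -0.224639, Gamma_qqq = 0.898555; k4 = (1.800317, -0.262969, 0.134002, -0.274838)
  Y <- Y + (h/6)(k1 + 2k2 + 2k3 + k4): p = 1.6648, q = 0.8544, dp/dtau = 1.8004, dq/dtau = -0.2626

Answer: p = 1.6648, q = 0.8544, dp/dtau = 1.8004, dq/dtau = -0.2626


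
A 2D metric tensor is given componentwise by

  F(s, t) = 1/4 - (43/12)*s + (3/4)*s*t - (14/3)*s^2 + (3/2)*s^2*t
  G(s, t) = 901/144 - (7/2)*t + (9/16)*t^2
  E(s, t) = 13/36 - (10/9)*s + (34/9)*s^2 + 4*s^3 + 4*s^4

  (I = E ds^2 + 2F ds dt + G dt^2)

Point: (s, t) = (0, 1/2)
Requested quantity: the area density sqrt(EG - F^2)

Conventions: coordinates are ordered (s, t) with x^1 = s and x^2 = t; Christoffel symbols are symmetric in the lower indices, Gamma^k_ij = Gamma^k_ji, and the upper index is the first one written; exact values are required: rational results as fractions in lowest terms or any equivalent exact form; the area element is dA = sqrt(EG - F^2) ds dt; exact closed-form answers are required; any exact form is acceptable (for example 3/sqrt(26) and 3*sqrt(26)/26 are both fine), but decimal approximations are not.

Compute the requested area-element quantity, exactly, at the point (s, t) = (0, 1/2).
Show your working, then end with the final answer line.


E = 13/36, F = 1/4, G = 2677/576; EG - F^2 = 33505/20736

Answer: sqrt(EG - F^2) = sqrt(33505)/144


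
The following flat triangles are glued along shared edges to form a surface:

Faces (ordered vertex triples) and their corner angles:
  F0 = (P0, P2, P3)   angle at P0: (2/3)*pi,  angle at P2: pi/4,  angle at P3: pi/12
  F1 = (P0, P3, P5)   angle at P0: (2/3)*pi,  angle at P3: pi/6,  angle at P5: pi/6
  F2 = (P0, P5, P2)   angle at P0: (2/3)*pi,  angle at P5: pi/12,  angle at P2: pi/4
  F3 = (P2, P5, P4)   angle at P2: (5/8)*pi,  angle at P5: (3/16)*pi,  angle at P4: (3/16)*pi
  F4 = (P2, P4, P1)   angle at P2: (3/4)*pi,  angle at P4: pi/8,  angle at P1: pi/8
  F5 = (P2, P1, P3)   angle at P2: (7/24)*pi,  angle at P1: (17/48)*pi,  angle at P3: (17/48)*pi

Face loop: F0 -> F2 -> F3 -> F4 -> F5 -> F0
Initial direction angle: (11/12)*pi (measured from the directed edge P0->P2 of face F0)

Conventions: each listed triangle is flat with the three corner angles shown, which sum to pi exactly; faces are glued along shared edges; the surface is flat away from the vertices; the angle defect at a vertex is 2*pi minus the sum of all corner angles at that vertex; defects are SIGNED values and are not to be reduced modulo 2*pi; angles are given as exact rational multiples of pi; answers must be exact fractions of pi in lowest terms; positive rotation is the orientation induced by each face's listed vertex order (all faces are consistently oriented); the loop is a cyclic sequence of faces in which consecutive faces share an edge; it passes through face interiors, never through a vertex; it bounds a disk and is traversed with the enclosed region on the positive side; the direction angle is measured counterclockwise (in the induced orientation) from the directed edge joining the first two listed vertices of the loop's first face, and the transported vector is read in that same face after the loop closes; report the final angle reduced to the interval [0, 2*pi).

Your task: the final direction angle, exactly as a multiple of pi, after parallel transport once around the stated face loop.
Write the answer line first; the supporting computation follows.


Answer: final direction angle = (3/4)*pi

enclosed vertex P2: corner angles sum to (13/6)*pi, defect = 2*pi - (13/6)*pi = -pi/6
adding the enclosed defects to the starting angle (mod 2*pi, induced orientation) gives the holonomy
final angle = (11/12)*pi - pi/6 = (3/4)*pi (mod 2*pi)


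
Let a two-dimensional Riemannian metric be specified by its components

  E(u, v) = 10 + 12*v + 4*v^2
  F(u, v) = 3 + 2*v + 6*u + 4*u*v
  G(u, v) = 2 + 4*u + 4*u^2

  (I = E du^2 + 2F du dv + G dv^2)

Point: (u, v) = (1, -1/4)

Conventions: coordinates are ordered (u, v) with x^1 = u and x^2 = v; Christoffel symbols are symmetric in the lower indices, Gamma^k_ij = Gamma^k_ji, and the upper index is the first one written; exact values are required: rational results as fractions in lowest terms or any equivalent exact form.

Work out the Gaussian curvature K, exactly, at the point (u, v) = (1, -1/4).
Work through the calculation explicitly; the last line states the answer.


E = 29/4, F = 15/2, G = 10, EG - F^2 = 65/4 at the point
E_u = 0, E_v = 10, F_u = 5, F_v = 6, G_u = 12, G_v = 0
E_vv = 8, F_uv = 4, G_uu = 8
K follows from Brioschi's formula, (det M1 - det M2)/(EG - F^2)^2.
M1 = [[-E_vv/2 + F_uv - G_uu/2, E_u/2, F_u - E_v/2], [F_v - G_u/2, E, F], [G_v/2, F, G]] = [[-4, 0, 0], [0, 29/4, 15/2], [0, 15/2, 10]]; det M1 = -65
M2 = [[0, E_v/2, G_u/2], [E_v/2, E, F], [G_u/2, F, G]] = [[0, 5, 6], [5, 29/4, 15/2], [6, 15/2, 10]]; det M2 = -61
det M1 - det M2 = -4; K = -4 / (65/4)^2 = -64/4225

Answer: K = -64/4225


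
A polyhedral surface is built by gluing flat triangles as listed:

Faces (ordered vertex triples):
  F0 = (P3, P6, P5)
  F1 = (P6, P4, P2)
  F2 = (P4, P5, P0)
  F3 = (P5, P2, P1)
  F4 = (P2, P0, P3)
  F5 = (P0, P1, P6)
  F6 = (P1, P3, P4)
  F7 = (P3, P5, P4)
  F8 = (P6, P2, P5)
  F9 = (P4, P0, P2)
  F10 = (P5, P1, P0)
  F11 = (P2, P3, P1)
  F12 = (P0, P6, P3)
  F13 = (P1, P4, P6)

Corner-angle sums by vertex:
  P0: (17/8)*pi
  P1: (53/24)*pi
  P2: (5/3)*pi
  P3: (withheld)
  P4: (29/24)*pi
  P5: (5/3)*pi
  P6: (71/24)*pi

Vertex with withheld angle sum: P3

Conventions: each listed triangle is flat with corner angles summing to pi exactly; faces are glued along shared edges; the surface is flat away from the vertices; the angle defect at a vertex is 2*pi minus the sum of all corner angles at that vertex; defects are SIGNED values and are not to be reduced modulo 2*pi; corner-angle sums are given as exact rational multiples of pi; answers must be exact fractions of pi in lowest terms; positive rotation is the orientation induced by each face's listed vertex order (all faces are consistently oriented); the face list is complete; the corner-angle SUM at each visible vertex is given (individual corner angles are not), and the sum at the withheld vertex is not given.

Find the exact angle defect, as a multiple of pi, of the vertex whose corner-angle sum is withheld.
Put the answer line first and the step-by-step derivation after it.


Answer: defect(P3) = -pi/6

V = 7, E = 21, F = 14; chi = V - E + F = 0
Gauss-Bonnet: total defect = 2*pi*chi = 0; visible defects sum to pi/6


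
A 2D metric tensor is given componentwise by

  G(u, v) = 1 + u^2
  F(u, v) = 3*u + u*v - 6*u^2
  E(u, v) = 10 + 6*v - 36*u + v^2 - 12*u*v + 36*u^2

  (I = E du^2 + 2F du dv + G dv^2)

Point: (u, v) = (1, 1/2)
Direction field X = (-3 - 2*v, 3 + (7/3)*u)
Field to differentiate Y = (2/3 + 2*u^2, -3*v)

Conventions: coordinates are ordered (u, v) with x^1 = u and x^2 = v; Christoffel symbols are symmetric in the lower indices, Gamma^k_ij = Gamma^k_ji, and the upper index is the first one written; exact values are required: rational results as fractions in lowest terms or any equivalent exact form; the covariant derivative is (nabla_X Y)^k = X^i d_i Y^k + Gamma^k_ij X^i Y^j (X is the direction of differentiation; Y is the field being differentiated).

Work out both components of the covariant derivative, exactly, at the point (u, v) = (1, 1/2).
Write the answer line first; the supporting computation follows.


Answer: (nabla_X Y)^u = -12332/297, (nabla_X Y)^v = -1720/297

E = 29/4, F = -5/2, G = 2 at the point
E_u = 30, E_v = -5, F_u = -17/2, F_v = 1, G_u = 2, G_v = 0
EG - F^2 = 33/4;  g^inv = (4/33) * [[2, 5/2], [5/2, 29/4]]
first-kind symbols [ij,l] = (1/2)(d_i g_jl + d_j g_il - d_l g_ij): [uu,u] = E_u/2 = 15, [uu,v] = F_u - E_v/2 = -6, [uv,u] = E_v/2 = -5/2, [uv,v] = G_u/2 = 1, [vv,u] = F_v - G_u/2 = 0, [vv,v] = G_v/2 = 0
Gamma^u_ij = (G*[ij,u] - F*[ij,v])/(EG - F^2), Gamma^v_ij = (E*[ij,v] - F*[ij,u])/(EG - F^2)
Gamma_uuu = 20/11, Gamma_uuv = -10/33, Gamma_uvv = 0, Gamma_vuu = -8/11, Gamma_vuv = 4/33, Gamma_vvv = 0
X = (-4, 16/3), Y = (8/3, -3/2) at the point


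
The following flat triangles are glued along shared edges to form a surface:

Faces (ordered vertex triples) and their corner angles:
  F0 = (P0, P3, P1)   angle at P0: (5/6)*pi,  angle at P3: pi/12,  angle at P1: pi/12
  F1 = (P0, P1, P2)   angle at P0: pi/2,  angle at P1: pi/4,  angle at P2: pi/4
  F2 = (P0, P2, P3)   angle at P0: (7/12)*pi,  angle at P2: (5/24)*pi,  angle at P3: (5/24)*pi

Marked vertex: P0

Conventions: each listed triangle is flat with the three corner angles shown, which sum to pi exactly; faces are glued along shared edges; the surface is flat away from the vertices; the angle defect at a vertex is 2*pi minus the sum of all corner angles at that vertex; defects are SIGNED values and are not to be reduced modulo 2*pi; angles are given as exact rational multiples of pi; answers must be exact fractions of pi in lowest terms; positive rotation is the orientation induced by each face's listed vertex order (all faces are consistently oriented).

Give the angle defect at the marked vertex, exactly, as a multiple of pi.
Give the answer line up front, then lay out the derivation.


Answer: defect(P0) = pi/12

Sum of corner angles at P0: (23/12)*pi
defect = 2*pi - (23/12)*pi


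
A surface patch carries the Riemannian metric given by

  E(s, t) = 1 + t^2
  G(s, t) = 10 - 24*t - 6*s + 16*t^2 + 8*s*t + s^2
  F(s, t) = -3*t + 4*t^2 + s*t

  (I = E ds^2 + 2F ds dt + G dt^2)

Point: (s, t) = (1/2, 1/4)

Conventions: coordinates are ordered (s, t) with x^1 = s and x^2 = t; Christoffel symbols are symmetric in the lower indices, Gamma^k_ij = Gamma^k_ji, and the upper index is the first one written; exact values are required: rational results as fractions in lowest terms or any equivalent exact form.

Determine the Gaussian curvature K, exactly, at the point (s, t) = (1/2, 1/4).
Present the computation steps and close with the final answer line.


E = 17/16, F = -3/8, G = 13/4, EG - F^2 = 53/16 at the point
E_s = 0, E_t = 1/2, F_s = 1/4, F_t = -1/2, G_s = -3, G_t = -12
E_tt = 2, F_st = 1, G_ss = 2
The intrinsic route: Brioschi's K = (det M1 - det M2)/(EG - F^2)^2.
M1 = [[-E_tt/2 + F_st - G_ss/2, E_s/2, F_s - E_t/2], [F_t - G_s/2, E, F], [G_t/2, F, G]] = [[-1, 0, 0], [1, 17/16, -3/8], [-6, -3/8, 13/4]]; det M1 = -53/16
M2 = [[0, E_t/2, G_s/2], [E_t/2, E, F], [G_s/2, F, G]] = [[0, 1/4, -3/2], [1/4, 17/16, -3/8], [-3/2, -3/8, 13/4]]; det M2 = -37/16
det M1 - det M2 = -1; K = -1 / (53/16)^2 = -256/2809

Answer: K = -256/2809


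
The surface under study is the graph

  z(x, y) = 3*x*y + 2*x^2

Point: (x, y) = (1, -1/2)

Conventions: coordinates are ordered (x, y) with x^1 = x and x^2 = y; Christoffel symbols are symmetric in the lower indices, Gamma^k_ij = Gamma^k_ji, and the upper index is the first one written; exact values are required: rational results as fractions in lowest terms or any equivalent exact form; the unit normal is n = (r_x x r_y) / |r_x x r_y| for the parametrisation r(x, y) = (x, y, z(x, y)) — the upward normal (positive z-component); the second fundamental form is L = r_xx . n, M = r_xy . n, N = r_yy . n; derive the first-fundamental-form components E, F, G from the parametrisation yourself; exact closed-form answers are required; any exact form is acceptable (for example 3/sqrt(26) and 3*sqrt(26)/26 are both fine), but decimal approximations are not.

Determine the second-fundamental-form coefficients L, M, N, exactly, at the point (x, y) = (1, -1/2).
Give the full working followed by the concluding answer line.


z_x = 5/2, z_y = 3, z_xx = 4, z_xy = 3, z_yy = 0
E = 29/4, F = 15/2, G = 10; answer radicand W^2 = 65/4
unnormalised second-form numerators: l = 4, m = 3, n = 0; L = l/sqrt(65/4), and similarly M = m/sqrt(W^2), N = n/sqrt(W^2)

Answer: L = 8*sqrt(65)/65, M = 6*sqrt(65)/65, N = 0


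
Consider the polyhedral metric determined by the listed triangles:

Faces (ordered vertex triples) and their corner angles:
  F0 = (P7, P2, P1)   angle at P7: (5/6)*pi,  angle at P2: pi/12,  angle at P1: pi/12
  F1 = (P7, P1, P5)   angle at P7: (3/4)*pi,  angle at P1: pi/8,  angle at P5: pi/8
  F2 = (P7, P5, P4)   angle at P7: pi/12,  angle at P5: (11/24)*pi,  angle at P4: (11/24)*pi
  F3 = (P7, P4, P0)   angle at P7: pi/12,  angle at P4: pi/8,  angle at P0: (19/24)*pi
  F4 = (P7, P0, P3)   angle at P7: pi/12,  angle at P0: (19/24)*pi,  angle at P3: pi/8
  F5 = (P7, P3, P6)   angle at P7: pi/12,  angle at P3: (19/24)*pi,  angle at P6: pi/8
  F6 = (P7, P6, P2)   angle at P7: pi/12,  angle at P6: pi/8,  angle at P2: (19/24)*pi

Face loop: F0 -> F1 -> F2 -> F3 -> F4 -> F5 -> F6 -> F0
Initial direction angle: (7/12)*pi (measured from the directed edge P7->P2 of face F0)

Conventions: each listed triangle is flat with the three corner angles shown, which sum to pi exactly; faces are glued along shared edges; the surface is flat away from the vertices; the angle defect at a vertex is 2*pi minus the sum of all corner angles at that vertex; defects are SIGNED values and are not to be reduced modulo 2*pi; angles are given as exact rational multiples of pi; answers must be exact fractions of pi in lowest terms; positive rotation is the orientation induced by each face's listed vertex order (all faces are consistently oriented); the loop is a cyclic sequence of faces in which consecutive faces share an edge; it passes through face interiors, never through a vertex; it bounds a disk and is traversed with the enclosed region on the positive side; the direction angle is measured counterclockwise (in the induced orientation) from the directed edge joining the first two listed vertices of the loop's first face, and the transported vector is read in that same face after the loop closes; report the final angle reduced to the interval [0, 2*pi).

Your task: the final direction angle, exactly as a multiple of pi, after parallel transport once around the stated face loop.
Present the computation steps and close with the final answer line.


enclosed vertex P7: corner angles sum to 2*pi, defect = 2*pi - 2*pi = 0
the rotation equals the total enclosed defect, so the final angle is initial + defects (mod 2*pi)
final angle = (7/12)*pi + 0 = (7/12)*pi (mod 2*pi)

Answer: final direction angle = (7/12)*pi


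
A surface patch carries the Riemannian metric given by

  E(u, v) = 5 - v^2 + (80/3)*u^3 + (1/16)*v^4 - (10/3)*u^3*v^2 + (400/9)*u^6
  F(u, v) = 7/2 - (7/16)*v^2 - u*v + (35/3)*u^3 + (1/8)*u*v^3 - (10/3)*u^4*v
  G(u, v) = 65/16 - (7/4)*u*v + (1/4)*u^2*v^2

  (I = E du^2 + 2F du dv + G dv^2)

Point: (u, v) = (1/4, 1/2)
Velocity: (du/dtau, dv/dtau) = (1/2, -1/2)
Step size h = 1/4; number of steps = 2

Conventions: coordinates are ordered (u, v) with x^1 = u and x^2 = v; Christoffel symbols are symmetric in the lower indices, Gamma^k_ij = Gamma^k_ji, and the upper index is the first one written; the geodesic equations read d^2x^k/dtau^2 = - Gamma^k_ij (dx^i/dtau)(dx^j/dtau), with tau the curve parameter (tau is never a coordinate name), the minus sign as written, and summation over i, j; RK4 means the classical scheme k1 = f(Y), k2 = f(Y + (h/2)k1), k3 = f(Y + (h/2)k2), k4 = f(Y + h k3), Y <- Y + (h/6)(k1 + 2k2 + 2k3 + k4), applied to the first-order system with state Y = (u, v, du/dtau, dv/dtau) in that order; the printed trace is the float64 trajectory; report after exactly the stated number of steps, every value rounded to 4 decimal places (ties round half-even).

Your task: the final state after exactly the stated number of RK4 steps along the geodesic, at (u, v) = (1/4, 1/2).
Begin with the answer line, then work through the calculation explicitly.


Answer: u = 0.4823, v = 0.2367, du/dtau = 0.4214, dv/dtau = -0.5563

f(Y) = (du/dtau, dv/dtau, -Gamma^u_ij Y'^i Y'^j, -Gamma^v_ij Y'^i Y'^j) with the Gammas evaluated at the stage position; h = 0.250000; intermediate values shown to 6 dp
step 0: u = 0.2500, v = 0.5000, du/dtau = 0.5000, dv/dtau = -0.5000
step 1:
  k1: at (u, v) = (0.250000, 0.500000), (du/dtau, dv/dtau) = (0.500000, -0.500000); Gamma_uuu = 0.318371, Gamma_uuv = -0.063674, Gamma_uvv = -0.031837, Gamma_vuu = 0.263144, Gamma_vuv = -0.052629, Gamma_vvv = -0.026314; k1 = (0.500000, -0.500000, -0.103471, -0.085522)
  k2: at (u, v) = (0.312500, 0.437500), (du/dtau, dv/dtau) = (0.487066, -0.510690); Gamma_uuu = 0.496801, Gamma_uuv = -0.055642, Gamma_uvv = -0.039744, Gamma_vuu = 0.387568, Gamma_vuv = -0.043408, Gamma_vvv = -0.031005; k2 = (0.487066, -0.510690, -0.135173, -0.105452)
  k3: at (u, v) = (0.310883, 0.436164), (du/dtau, dv/dtau) = (0.483103, -0.513182); Gamma_uuu = 0.491627, Gamma_uuv = -0.055466, Gamma_uvv = -0.039535, Gamma_vuu = 0.384167, Gamma_vuv = -0.043343, Gamma_vvv = -0.030893; k3 = (0.483103, -0.513182, -0.131831, -0.103015)
  k4: at (u, v) = (0.370776, 0.371705), (du/dtau, dv/dtau) = (0.467042, -0.525754); Gamma_uuu = 0.693446, Gamma_uuv = -0.046874, Gamma_uvv = -0.046756, Gamma_vuu = 0.505686, Gamma_vuv = -0.034182, Gamma_vvv = -0.034096; k4 = (0.467042, -0.525754, -0.161355, -0.117666)
  Y <- Y + (h/6)(k1 + 2k2 + 2k3 + k4): u = 0.3711, v = 0.3719, du/dtau = 0.4667, dv/dtau = -0.5258
step 2:
  k1: at (u, v) = (0.371141, 0.371938), (du/dtau, dv/dtau) = (0.466715, -0.525838); Gamma_uuu = 0.694793, Gamma_uuv = -0.046902, Gamma_uvv = -0.046801, Gamma_vuu = 0.506424, Gamma_vuv = -0.034186, Gamma_vvv = -0.034113; k1 = (0.466715, -0.525838, -0.161422, -0.117658)
  k2: at (u, v) = (0.429480, 0.306208), (du/dtau, dv/dtau) = (0.446537, -0.540546); Gamma_uuu = 0.913930, Gamma_uuv = -0.037930, Gamma_uvv = -0.053200, Gamma_vuu = 0.614561, Gamma_vuv = -0.025506, Gamma_vvv = -0.035774; k2 = (0.446537, -0.540546, -0.185000, -0.124401)
  k3: at (u, v) = (0.426958, 0.304369), (du/dtau, dv/dtau) = (0.443590, -0.541389); Gamma_uuu = 0.903767, Gamma_uuv = -0.037725, Gamma_uvv = -0.052919, Gamma_vuu = 0.610193, Gamma_vuv = -0.025471, Gamma_vvv = -0.035729; k3 = (0.443590, -0.541389, -0.180445, -0.121831)
  k4: at (u, v) = (0.482038, 0.236590), (du/dtau, dv/dtau) = (0.421604, -0.556296); Gamma_uuu = 1.120490, Gamma_uuv = -0.028522, Gamma_uvv = -0.058112, Gamma_vuu = 0.694167, Gamma_vuv = -0.017670, Gamma_vvv = -0.036002; k4 = (0.421604, -0.556296, -0.194562, -0.120535)
  Y <- Y + (h/6)(k1 + 2k2 + 2k3 + k4): u = 0.4823, v = 0.2367, du/dtau = 0.4214, dv/dtau = -0.5563


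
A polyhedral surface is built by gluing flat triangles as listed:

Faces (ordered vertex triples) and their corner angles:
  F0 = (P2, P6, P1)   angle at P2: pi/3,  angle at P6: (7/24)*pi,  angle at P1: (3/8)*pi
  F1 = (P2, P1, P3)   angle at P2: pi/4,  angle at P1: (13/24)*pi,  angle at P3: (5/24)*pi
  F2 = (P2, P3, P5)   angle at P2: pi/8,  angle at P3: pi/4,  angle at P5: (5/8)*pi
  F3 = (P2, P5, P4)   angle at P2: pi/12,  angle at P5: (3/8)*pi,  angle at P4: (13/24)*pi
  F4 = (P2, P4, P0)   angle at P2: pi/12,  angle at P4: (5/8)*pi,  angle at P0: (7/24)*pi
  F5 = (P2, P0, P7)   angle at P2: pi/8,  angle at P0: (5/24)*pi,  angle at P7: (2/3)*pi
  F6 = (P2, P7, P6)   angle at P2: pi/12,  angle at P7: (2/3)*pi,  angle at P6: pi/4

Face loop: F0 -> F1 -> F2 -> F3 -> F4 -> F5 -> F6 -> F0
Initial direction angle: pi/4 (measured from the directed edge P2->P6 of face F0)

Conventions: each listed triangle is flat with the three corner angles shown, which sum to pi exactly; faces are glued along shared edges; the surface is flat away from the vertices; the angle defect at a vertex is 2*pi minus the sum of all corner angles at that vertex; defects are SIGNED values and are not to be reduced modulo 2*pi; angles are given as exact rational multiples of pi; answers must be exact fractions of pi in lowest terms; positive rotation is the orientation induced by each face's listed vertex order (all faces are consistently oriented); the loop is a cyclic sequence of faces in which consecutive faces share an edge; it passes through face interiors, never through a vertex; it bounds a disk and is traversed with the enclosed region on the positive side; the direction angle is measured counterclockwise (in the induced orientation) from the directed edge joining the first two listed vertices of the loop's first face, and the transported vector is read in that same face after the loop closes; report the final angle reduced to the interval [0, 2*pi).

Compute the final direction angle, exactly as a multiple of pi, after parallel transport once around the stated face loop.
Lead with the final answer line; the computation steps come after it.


Answer: final direction angle = (7/6)*pi

enclosed vertex P2: corner angles sum to (13/12)*pi, defect = 2*pi - (13/12)*pi = (11/12)*pi
transport around the loop rotates by the sum of enclosed defects; add to the initial angle mod 2*pi
final angle = pi/4 + (11/12)*pi = (7/6)*pi (mod 2*pi)


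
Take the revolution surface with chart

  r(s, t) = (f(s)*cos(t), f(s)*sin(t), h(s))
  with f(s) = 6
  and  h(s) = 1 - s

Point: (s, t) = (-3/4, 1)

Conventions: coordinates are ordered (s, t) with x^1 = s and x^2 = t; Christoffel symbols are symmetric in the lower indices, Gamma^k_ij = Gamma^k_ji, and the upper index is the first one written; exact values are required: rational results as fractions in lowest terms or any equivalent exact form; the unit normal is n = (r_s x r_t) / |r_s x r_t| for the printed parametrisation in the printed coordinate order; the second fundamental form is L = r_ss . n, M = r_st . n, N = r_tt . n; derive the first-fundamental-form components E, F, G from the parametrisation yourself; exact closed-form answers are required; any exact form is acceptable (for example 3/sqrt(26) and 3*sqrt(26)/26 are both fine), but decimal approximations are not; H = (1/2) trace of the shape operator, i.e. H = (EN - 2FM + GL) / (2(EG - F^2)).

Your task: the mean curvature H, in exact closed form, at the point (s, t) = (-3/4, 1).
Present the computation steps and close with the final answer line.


f = 6, f' = 0, f'' = 0, h' = -1, h'' = 0
E = 1, F = 0, G = 36; answer radicand W^2 = 1
unnormalised second-form numerators: l = 0, m = 0, n = -6; L = l/sqrt(1), and similarly M = m/sqrt(W^2), N = n/sqrt(W^2)
H = (E*n - 2*F*m + G*l) / (2*(EG - F^2)*sqrt(W^2)); E*n - 2*F*m + G*l = -6, EG - F^2 = 36, so H = (-1/12)/sqrt(1)

Answer: H = -1/12
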